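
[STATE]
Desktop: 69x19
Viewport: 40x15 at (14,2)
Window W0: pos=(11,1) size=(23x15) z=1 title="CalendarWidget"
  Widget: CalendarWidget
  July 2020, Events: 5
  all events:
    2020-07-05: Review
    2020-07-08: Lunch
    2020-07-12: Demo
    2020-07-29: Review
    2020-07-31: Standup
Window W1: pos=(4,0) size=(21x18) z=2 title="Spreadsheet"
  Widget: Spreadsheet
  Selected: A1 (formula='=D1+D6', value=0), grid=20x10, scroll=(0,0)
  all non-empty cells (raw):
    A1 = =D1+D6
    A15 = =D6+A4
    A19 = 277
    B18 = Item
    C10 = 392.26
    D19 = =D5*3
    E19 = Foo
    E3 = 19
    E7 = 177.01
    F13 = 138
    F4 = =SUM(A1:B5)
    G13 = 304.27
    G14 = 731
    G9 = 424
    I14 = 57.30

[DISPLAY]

──────────┨et      ┃                    
6         ┃────────┨                    
      B   ┃20      ┃                    
----------┃r Sa Su ┃                    
[0]       ┃3  4  5*┃                    
  0       ┃10 11 12┃                    
  0       ┃7 18 19 ┃                    
  0       ┃4 25 26 ┃                    
  0       ┃31*     ┃                    
  0       ┃        ┃                    
  0       ┃        ┃                    
  0       ┃        ┃                    
  0       ┃        ┃                    
  0       ┃━━━━━━━━┛                    
  0       ┃                             


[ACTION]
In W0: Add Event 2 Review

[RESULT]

──────────┨et      ┃                    
6         ┃────────┨                    
      B   ┃20      ┃                    
----------┃r Sa Su ┃                    
[0]       ┃ 3  4  5┃                    
  0       ┃10 11 12┃                    
  0       ┃7 18 19 ┃                    
  0       ┃4 25 26 ┃                    
  0       ┃31*     ┃                    
  0       ┃        ┃                    
  0       ┃        ┃                    
  0       ┃        ┃                    
  0       ┃        ┃                    
  0       ┃━━━━━━━━┛                    
  0       ┃                             


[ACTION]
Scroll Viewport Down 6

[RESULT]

      B   ┃20      ┃                    
----------┃r Sa Su ┃                    
[0]       ┃ 3  4  5┃                    
  0       ┃10 11 12┃                    
  0       ┃7 18 19 ┃                    
  0       ┃4 25 26 ┃                    
  0       ┃31*     ┃                    
  0       ┃        ┃                    
  0       ┃        ┃                    
  0       ┃        ┃                    
  0       ┃        ┃                    
  0       ┃━━━━━━━━┛                    
  0       ┃                             
━━━━━━━━━━┛                             
                                        


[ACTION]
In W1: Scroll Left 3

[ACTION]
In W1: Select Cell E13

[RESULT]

      B   ┃20      ┃                    
----------┃r Sa Su ┃                    
  0       ┃ 3  4  5┃                    
  0       ┃10 11 12┃                    
  0       ┃7 18 19 ┃                    
  0       ┃4 25 26 ┃                    
  0       ┃31*     ┃                    
  0       ┃        ┃                    
  0       ┃        ┃                    
  0       ┃        ┃                    
  0       ┃        ┃                    
  0       ┃━━━━━━━━┛                    
  0       ┃                             
━━━━━━━━━━┛                             
                                        


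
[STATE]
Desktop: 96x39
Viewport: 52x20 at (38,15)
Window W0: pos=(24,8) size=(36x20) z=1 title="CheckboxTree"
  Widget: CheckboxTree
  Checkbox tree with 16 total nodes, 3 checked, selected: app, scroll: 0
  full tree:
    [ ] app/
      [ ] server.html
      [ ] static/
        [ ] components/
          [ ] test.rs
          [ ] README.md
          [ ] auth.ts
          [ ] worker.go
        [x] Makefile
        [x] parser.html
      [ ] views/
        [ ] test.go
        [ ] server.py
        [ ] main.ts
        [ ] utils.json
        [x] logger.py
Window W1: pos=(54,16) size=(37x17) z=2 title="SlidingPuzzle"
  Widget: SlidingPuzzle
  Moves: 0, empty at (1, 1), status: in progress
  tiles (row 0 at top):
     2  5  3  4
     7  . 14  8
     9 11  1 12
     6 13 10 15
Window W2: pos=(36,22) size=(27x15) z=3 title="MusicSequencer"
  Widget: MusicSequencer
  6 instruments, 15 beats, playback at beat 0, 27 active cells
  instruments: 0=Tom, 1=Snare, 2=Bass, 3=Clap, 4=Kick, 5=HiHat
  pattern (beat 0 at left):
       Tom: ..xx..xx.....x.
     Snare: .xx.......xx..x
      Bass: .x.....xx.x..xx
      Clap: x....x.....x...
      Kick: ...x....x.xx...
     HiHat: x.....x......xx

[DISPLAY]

st.rs                ┃                              
ADME.md         ┏━━━━━━━━━━━━━━━━━━━━━━━━━━━━━━━━━━━
th.ts           ┃ SlidingPuzzle                     
rker.go         ┠───────────────────────────────────
file            ┃┌────┬────┬────┬────┐              
er.html         ┃│  2 │  5 │  3 │  4 │              
                ┃├────┼────┼────┼────┤              
━━━━━━━━━━━━━━━━━━━━━━━━┓  │ 14 │  8 │              
MusicSequencer          ┃──┼────┼────┤              
────────────────────────┨1 │  1 │ 12 │              
     ▼12345678901234    ┃──┼────┼────┤              
  Tom··██··██·····█·    ┃3 │ 10 │ 15 │              
Snare·██·······██··█    ┃──┴────┴────┘              
 Bass·█·····██·█··██    ┃                           
 Clap█····█·····█···    ┃                           
 Kick···█····█·██···    ┃                           
HiHat█·····█······██    ┃                           
                        ┃━━━━━━━━━━━━━━━━━━━━━━━━━━━
                        ┃                           
                        ┃                           


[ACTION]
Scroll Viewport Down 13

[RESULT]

file            ┃┌────┬────┬────┬────┐              
er.html         ┃│  2 │  5 │  3 │  4 │              
                ┃├────┼────┼────┼────┤              
━━━━━━━━━━━━━━━━━━━━━━━━┓  │ 14 │  8 │              
MusicSequencer          ┃──┼────┼────┤              
────────────────────────┨1 │  1 │ 12 │              
     ▼12345678901234    ┃──┼────┼────┤              
  Tom··██··██·····█·    ┃3 │ 10 │ 15 │              
Snare·██·······██··█    ┃──┴────┴────┘              
 Bass·█·····██·█··██    ┃                           
 Clap█····█·····█···    ┃                           
 Kick···█····█·██···    ┃                           
HiHat█·····█······██    ┃                           
                        ┃━━━━━━━━━━━━━━━━━━━━━━━━━━━
                        ┃                           
                        ┃                           
                        ┃                           
━━━━━━━━━━━━━━━━━━━━━━━━┛                           
                                                    
                                                    


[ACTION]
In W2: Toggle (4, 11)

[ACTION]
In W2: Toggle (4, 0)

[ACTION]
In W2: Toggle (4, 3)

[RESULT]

file            ┃┌────┬────┬────┬────┐              
er.html         ┃│  2 │  5 │  3 │  4 │              
                ┃├────┼────┼────┼────┤              
━━━━━━━━━━━━━━━━━━━━━━━━┓  │ 14 │  8 │              
MusicSequencer          ┃──┼────┼────┤              
────────────────────────┨1 │  1 │ 12 │              
     ▼12345678901234    ┃──┼────┼────┤              
  Tom··██··██·····█·    ┃3 │ 10 │ 15 │              
Snare·██·······██··█    ┃──┴────┴────┘              
 Bass·█·····██·█··██    ┃                           
 Clap█····█·····█···    ┃                           
 Kick█·······█·█····    ┃                           
HiHat█·····█······██    ┃                           
                        ┃━━━━━━━━━━━━━━━━━━━━━━━━━━━
                        ┃                           
                        ┃                           
                        ┃                           
━━━━━━━━━━━━━━━━━━━━━━━━┛                           
                                                    
                                                    


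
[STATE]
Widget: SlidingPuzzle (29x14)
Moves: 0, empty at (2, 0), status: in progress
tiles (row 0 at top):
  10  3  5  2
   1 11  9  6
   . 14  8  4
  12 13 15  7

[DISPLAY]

┌────┬────┬────┬────┐        
│ 10 │  3 │  5 │  2 │        
├────┼────┼────┼────┤        
│  1 │ 11 │  9 │  6 │        
├────┼────┼────┼────┤        
│    │ 14 │  8 │  4 │        
├────┼────┼────┼────┤        
│ 12 │ 13 │ 15 │  7 │        
└────┴────┴────┴────┘        
Moves: 0                     
                             
                             
                             
                             


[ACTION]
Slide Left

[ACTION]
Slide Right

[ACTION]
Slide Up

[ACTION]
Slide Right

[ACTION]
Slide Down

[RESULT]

┌────┬────┬────┬────┐        
│ 10 │  3 │  5 │  2 │        
├────┼────┼────┼────┤        
│  1 │ 11 │  9 │  6 │        
├────┼────┼────┼────┤        
│    │ 14 │  8 │  4 │        
├────┼────┼────┼────┤        
│ 12 │ 13 │ 15 │  7 │        
└────┴────┴────┴────┘        
Moves: 4                     
                             
                             
                             
                             


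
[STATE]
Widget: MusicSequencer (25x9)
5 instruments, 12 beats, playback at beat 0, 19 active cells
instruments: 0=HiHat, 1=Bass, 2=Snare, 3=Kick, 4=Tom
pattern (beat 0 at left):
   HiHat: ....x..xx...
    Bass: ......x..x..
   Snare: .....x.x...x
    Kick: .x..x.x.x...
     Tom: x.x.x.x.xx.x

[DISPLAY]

      ▼12345678901       
 HiHat····█··██···       
  Bass······█··█··       
 Snare·····█·█···█       
  Kick·█··█·█·█···       
   Tom█·█·█·█·██·█       
                         
                         
                         


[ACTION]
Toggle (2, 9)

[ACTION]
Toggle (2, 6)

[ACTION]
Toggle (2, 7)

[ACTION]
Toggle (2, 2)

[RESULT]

      ▼12345678901       
 HiHat····█··██···       
  Bass······█··█··       
 Snare··█··██··█·█       
  Kick·█··█·█·█···       
   Tom█·█·█·█·██·█       
                         
                         
                         


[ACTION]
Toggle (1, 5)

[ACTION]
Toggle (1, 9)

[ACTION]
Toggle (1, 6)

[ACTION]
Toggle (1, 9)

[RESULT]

      ▼12345678901       
 HiHat····█··██···       
  Bass·····█···█··       
 Snare··█··██··█·█       
  Kick·█··█·█·█···       
   Tom█·█·█·█·██·█       
                         
                         
                         


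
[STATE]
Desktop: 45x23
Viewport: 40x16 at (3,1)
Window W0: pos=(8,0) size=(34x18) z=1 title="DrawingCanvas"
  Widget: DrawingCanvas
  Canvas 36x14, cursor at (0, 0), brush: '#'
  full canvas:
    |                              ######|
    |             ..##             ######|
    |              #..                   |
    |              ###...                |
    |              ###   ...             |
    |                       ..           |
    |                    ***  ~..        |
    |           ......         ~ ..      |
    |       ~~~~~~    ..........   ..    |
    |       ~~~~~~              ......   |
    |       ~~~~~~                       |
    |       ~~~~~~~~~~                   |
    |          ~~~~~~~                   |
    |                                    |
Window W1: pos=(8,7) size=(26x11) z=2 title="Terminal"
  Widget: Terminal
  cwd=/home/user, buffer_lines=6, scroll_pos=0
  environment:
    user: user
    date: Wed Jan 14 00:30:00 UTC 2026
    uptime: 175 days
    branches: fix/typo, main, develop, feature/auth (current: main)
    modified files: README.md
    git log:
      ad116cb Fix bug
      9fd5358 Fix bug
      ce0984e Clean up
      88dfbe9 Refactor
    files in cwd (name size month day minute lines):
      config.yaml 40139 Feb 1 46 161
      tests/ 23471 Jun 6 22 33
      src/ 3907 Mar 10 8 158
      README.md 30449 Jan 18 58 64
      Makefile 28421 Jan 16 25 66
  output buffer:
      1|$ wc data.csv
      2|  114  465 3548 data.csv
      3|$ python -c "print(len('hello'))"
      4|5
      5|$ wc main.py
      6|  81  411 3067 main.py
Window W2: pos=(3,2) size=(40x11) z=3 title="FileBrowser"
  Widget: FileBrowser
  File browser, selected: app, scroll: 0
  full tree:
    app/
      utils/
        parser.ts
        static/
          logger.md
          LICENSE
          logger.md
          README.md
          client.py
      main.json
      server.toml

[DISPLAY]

     ┃ DrawingCanvas                  ┃ 
┏━━━━━━━━━━━━━━━━━━━━━━━━━━━━━━━━━━━━━━┓
┃ FileBrowser                          ┃
┠──────────────────────────────────────┨
┃> [-] app/                            ┃
┃    [+] utils/                        ┃
┃    main.json                         ┃
┃    server.toml                       ┃
┃                                      ┃
┃                                      ┃
┃                                      ┃
┗━━━━━━━━━━━━━━━━━━━━━━━━━━━━━━━━━━━━━━┛
     ┃5                       ┃       ┃ 
     ┃$ wc main.py            ┃       ┃ 
     ┃  81  411 3067 main.py  ┃       ┃ 
     ┃$ █                     ┃       ┃ 


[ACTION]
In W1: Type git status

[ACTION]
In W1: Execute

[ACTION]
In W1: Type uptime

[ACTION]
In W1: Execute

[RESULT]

     ┃ DrawingCanvas                  ┃ 
┏━━━━━━━━━━━━━━━━━━━━━━━━━━━━━━━━━━━━━━┓
┃ FileBrowser                          ┃
┠──────────────────────────────────────┨
┃> [-] app/                            ┃
┃    [+] utils/                        ┃
┃    main.json                         ┃
┃    server.toml                       ┃
┃                                      ┃
┃                                      ┃
┃                                      ┃
┗━━━━━━━━━━━━━━━━━━━━━━━━━━━━━━━━━━━━━━┛
     ┃        modified:   READ┃       ┃ 
     ┃$ uptime                ┃       ┃ 
     ┃ 10:00  up 175 days     ┃       ┃ 
     ┃$ █                     ┃       ┃ 


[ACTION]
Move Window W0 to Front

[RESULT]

     ┃ DrawingCanvas                  ┃ 
┏━━━━┠────────────────────────────────┨┓
┃ Fil┃+                             ##┃┃
┠────┃             ..##             ##┃┨
┃> [-┃              #..               ┃┃
┃    ┃              ###...            ┃┃
┃    ┃              ###   ...         ┃┃
┃    ┃                       ..       ┃┃
┃    ┃                    ***  ~..    ┃┃
┃    ┃           ......         ~ ..  ┃┃
┃    ┃       ~~~~~~    ..........   ..┃┃
┗━━━━┃       ~~~~~~              .....┃┛
     ┃       ~~~~~~                   ┃ 
     ┃       ~~~~~~~~~~               ┃ 
     ┃          ~~~~~~~               ┃ 
     ┃                                ┃ 


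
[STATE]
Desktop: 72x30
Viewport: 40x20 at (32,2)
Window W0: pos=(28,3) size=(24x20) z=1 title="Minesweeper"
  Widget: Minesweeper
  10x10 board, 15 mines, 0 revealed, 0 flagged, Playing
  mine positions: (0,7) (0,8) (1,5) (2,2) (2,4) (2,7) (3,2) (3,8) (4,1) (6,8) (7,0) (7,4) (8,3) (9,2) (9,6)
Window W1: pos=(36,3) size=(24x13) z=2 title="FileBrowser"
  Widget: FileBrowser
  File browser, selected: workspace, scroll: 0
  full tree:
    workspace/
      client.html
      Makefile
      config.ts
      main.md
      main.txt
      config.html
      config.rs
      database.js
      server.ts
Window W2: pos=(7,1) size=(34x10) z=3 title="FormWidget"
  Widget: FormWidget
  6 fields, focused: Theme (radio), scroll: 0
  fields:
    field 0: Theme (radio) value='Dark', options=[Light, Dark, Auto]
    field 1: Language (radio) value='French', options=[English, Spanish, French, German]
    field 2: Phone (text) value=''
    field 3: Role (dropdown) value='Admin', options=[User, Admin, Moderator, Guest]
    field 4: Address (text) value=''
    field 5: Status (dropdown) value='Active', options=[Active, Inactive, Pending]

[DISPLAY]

        ┃                               
────────┨━━━━━━━━━━━━━━━━━━┓            
 (●) Dar┃eBrowser          ┃            
h  ( ) S┃──────────────────┨            
       ]┃] workspace/      ┃            
      ▼]┃client.html       ┃            
       ]┃Makefile          ┃            
      ▼]┃config.ts         ┃            
━━━━━━━━┛main.md           ┃            
■■■■┃    main.txt          ┃            
■■■■┃    config.html       ┃            
■■■■┃    config.rs         ┃            
■■■■┃    database.js       ┃            
■■■■┗━━━━━━━━━━━━━━━━━━━━━━┛            
                   ┃                    
                   ┃                    
                   ┃                    
                   ┃                    
                   ┃                    
                   ┃                    


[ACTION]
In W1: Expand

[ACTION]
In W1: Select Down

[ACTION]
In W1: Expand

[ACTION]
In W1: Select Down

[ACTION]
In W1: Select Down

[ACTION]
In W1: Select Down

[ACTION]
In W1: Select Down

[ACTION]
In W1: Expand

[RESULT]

        ┃                               
────────┨━━━━━━━━━━━━━━━━━━┓            
 (●) Dar┃eBrowser          ┃            
h  ( ) S┃──────────────────┨            
       ]┃] workspace/      ┃            
      ▼]┃client.html       ┃            
       ]┃Makefile          ┃            
      ▼]┃config.ts         ┃            
━━━━━━━━┛main.md           ┃            
■■■■┃  > main.txt          ┃            
■■■■┃    config.html       ┃            
■■■■┃    config.rs         ┃            
■■■■┃    database.js       ┃            
■■■■┗━━━━━━━━━━━━━━━━━━━━━━┛            
                   ┃                    
                   ┃                    
                   ┃                    
                   ┃                    
                   ┃                    
                   ┃                    


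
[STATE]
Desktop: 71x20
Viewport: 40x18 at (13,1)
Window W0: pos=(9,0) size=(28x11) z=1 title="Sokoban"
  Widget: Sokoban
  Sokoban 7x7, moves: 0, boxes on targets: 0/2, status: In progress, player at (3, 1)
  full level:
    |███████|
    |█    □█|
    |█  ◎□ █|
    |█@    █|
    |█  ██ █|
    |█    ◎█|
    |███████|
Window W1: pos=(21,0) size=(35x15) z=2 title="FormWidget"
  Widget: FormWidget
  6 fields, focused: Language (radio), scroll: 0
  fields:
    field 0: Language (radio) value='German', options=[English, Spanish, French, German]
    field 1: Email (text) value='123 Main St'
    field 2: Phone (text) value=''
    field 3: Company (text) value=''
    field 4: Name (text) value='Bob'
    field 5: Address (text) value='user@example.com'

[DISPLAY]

koban   ┃ FormWidget                    
────────┠───────────────────────────────
████    ┃> Language:   ( ) English  ( ) 
  □█    ┃  Email:      [123 Main St     
◎□ █    ┃  Phone:      [                
   █    ┃  Company:    [                
██ █    ┃  Name:       [Bob             
  ◎█    ┃  Address:    [user@example.com
████    ┃                               
━━━━━━━━┃                               
        ┃                               
        ┃                               
        ┃                               
        ┗━━━━━━━━━━━━━━━━━━━━━━━━━━━━━━━
                                        
                                        
                                        
                                        


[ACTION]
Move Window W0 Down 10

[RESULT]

        ┃ FormWidget                    
        ┠───────────────────────────────
        ┃> Language:   ( ) English  ( ) 
        ┃  Email:      [123 Main St     
        ┃  Phone:      [                
        ┃  Company:    [                
        ┃  Name:       [Bob             
        ┃  Address:    [user@example.com
━━━━━━━━┃                               
koban   ┃                               
────────┃                               
████    ┃                               
  □█    ┃                               
◎□ █    ┗━━━━━━━━━━━━━━━━━━━━━━━━━━━━━━━
   █                   ┃                
██ █                   ┃                
  ◎█                   ┃                
████                   ┃                


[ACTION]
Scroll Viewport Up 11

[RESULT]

        ┏━━━━━━━━━━━━━━━━━━━━━━━━━━━━━━━
        ┃ FormWidget                    
        ┠───────────────────────────────
        ┃> Language:   ( ) English  ( ) 
        ┃  Email:      [123 Main St     
        ┃  Phone:      [                
        ┃  Company:    [                
        ┃  Name:       [Bob             
        ┃  Address:    [user@example.com
━━━━━━━━┃                               
koban   ┃                               
────────┃                               
████    ┃                               
  □█    ┃                               
◎□ █    ┗━━━━━━━━━━━━━━━━━━━━━━━━━━━━━━━
   █                   ┃                
██ █                   ┃                
  ◎█                   ┃                


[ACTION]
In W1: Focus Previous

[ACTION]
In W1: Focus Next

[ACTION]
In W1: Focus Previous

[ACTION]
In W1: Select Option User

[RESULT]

        ┏━━━━━━━━━━━━━━━━━━━━━━━━━━━━━━━
        ┃ FormWidget                    
        ┠───────────────────────────────
        ┃  Language:   ( ) English  ( ) 
        ┃  Email:      [123 Main St     
        ┃  Phone:      [                
        ┃  Company:    [                
        ┃  Name:       [Bob             
        ┃> Address:    [user@example.com
━━━━━━━━┃                               
koban   ┃                               
────────┃                               
████    ┃                               
  □█    ┃                               
◎□ █    ┗━━━━━━━━━━━━━━━━━━━━━━━━━━━━━━━
   █                   ┃                
██ █                   ┃                
  ◎█                   ┃                


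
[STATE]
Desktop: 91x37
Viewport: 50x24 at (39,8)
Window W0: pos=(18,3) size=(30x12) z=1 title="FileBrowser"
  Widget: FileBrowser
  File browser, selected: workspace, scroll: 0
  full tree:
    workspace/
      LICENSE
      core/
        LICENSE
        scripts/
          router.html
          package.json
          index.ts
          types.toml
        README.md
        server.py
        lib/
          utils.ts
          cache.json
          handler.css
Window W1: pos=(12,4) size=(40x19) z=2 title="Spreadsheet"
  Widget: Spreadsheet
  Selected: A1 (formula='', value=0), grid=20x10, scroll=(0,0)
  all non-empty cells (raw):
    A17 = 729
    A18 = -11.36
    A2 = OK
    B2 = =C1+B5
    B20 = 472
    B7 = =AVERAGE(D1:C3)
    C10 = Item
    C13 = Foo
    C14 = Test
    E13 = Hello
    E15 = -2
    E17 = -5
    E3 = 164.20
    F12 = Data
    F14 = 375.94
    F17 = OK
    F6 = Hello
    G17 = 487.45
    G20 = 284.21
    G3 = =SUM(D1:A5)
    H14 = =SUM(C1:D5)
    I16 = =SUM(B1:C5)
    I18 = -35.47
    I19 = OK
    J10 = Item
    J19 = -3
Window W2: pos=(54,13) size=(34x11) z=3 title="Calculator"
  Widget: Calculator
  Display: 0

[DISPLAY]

     D      ┃                                     
------------┃                                     
 0       0  ┃                                     
 0       0  ┃                                     
 0       0  ┃                                     
 0       0  ┃  ┏━━━━━━━━━━━━━━━━━━━━━━━━━━━━━━━━┓ 
 0       0  ┃  ┃ Calculator                     ┃ 
 0       0  ┃  ┠────────────────────────────────┨ 
 0       0  ┃  ┃                               0┃ 
 0       0  ┃  ┃┌───┬───┬───┬───┐               ┃ 
 0       0  ┃  ┃│ 7 │ 8 │ 9 │ ÷ │               ┃ 
         0  ┃  ┃├───┼───┼───┼───┤               ┃ 
 0       0  ┃  ┃│ 4 │ 5 │ 6 │ × │               ┃ 
 0       0  ┃  ┃├───┼───┼───┼───┤               ┃ 
━━━━━━━━━━━━┛  ┃│ 1 │ 2 │ 3 │ - │               ┃ 
               ┗━━━━━━━━━━━━━━━━━━━━━━━━━━━━━━━━┛ 
                                                  
                                                  
                                                  
                                                  
                                                  
                                                  
                                                  
                                                  


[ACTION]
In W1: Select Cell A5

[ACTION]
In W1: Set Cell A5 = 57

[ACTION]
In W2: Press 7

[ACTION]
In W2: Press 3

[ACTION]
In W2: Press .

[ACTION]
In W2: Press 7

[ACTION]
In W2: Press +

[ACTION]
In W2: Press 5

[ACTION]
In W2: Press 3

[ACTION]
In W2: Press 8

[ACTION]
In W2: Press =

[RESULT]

     D      ┃                                     
------------┃                                     
 0       0  ┃                                     
 0       0  ┃                                     
 0       0  ┃                                     
 0       0  ┃  ┏━━━━━━━━━━━━━━━━━━━━━━━━━━━━━━━━┓ 
 0       0  ┃  ┃ Calculator                     ┃ 
 0       0  ┃  ┠────────────────────────────────┨ 
 0       0  ┃  ┃                           611.7┃ 
 0       0  ┃  ┃┌───┬───┬───┬───┐               ┃ 
 0       0  ┃  ┃│ 7 │ 8 │ 9 │ ÷ │               ┃ 
         0  ┃  ┃├───┼───┼───┼───┤               ┃ 
 0       0  ┃  ┃│ 4 │ 5 │ 6 │ × │               ┃ 
 0       0  ┃  ┃├───┼───┼───┼───┤               ┃ 
━━━━━━━━━━━━┛  ┃│ 1 │ 2 │ 3 │ - │               ┃ 
               ┗━━━━━━━━━━━━━━━━━━━━━━━━━━━━━━━━┛ 
                                                  
                                                  
                                                  
                                                  
                                                  
                                                  
                                                  
                                                  


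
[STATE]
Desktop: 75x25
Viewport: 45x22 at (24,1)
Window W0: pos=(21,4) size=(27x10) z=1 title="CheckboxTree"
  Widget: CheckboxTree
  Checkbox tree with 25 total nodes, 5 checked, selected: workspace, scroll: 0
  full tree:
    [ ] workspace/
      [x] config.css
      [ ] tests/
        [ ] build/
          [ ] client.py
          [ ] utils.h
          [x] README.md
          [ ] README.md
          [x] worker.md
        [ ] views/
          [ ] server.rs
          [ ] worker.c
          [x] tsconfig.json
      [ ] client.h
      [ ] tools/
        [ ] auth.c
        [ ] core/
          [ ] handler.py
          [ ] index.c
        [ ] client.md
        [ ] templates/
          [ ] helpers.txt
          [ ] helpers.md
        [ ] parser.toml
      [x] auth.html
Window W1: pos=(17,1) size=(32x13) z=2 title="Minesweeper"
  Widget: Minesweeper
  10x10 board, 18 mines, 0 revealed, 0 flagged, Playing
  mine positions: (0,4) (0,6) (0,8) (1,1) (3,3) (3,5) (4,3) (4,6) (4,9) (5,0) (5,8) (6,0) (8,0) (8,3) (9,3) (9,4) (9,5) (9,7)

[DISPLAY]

━━━━━━━━━━━━━━━━━━━━━━━━┓                    
weeper                  ┃                    
────────────────────────┨                    
■■■■                    ┃                    
■■■■                    ┃                    
■■■■                    ┃                    
■■■■                    ┃                    
■■■■                    ┃                    
■■■■                    ┃                    
■■■■                    ┃                    
■■■■                    ┃                    
■■■■                    ┃                    
━━━━━━━━━━━━━━━━━━━━━━━━┛                    
                                             
                                             
                                             
                                             
                                             
                                             
                                             
                                             
                                             


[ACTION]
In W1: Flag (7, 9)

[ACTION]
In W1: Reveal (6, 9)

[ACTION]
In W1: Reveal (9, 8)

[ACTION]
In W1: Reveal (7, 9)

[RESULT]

━━━━━━━━━━━━━━━━━━━━━━━━┓                    
weeper                  ┃                    
────────────────────────┨                    
■■■■                    ┃                    
■■■■                    ┃                    
■■■■                    ┃                    
■■■■                    ┃                    
■■■■                    ┃                    
■■■■                    ┃                    
■■■1                    ┃                    
■■■⚑                    ┃                    
■■■■                    ┃                    
━━━━━━━━━━━━━━━━━━━━━━━━┛                    
                                             
                                             
                                             
                                             
                                             
                                             
                                             
                                             
                                             


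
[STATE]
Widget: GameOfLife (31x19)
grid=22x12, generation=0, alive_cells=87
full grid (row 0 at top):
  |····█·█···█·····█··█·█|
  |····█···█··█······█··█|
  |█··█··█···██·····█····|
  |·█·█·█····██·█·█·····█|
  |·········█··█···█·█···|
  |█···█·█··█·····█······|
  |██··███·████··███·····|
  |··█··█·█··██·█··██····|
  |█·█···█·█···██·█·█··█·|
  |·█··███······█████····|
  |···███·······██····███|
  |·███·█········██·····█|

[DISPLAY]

Gen: 0                         
····█·█···█·····█··█·█         
····█···█··█······█··█         
█··█··█···██·····█····         
·█·█·█····██·█·█·····█         
·········█··█···█·█···         
█···█·█··█·····█······         
██··███·████··███·····         
··█··█·█··██·█··██····         
█·█···█·█···██·█·█··█·         
·█··███······█████····         
···███·······██····███         
·███·█········██·····█         
                               
                               
                               
                               
                               
                               


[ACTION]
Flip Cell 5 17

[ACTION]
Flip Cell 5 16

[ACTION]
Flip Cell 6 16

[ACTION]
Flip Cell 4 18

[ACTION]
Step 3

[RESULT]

Gen: 3                         
···███················         
··██·██··█········█···         
·██·████··█···········         
·███·█·████·█····█····         
█··█·██·····██·██·····         
███··██·█·············         
█······██··██·██······         
····███····█·█········         
····██·············██·         
··█·██···········█····         
·█···············█···█         
··█················███         
                               
                               
                               
                               
                               
                               


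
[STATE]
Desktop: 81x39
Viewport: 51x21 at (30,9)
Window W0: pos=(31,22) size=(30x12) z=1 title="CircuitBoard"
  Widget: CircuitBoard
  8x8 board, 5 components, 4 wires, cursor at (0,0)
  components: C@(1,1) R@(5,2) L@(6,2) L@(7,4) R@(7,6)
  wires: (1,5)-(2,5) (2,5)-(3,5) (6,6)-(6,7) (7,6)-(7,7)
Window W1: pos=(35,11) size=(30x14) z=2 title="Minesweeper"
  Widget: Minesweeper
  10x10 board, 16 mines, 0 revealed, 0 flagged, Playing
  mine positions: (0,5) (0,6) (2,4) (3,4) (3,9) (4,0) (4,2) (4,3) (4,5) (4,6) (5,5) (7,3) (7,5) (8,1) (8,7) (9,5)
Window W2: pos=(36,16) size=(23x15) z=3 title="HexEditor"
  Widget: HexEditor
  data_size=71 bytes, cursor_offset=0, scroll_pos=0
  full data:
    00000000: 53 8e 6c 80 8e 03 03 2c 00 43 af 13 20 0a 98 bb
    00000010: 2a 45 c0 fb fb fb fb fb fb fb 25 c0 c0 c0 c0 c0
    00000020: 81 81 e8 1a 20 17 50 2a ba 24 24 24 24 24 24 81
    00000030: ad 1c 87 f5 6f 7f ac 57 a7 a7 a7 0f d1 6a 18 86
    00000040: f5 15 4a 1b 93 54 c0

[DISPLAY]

                                                   
                                                   
     ┏━━━━━━━━━━━━━━━━━━━━━━━━━━━━┓                
     ┃ Minesweeper                ┃                
     ┠────────────────────────────┨                
     ┃■■■■■■■■■■                  ┃                
     ┃■■■■■■■■■■                  ┃                
     ┃┏━━━━━━━━━━━━━━━━━━━━━┓     ┃                
     ┃┃ HexEditor           ┃     ┃                
     ┃┠─────────────────────┨     ┃                
     ┃┃00000000  53 8e 6c 80┃     ┃                
     ┃┃00000010  2a 45 c0 fb┃     ┃                
     ┃┃00000020  81 81 e8 1a┃     ┃                
 ┏━━━┃┃00000030  ad 1c 87 f5┃     ┃                
 ┃ Ci┃┃00000040  f5 15 4a 1b┃     ┃                
 ┠───┗┃                     ┃━━━━━┛                
 ┃   0┃                     ┃ ┃                    
 ┃0  [┃                     ┃ ┃                    
 ┃    ┃                     ┃ ┃                    
 ┃1   ┃                     ┃ ┃                    
 ┃    ┃                     ┃ ┃                    


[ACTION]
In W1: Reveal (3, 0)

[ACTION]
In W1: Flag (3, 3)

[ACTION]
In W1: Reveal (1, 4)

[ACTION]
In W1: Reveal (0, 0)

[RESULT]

                                                   
                                                   
     ┏━━━━━━━━━━━━━━━━━━━━━━━━━━━━┓                
     ┃ Minesweeper                ┃                
     ┠────────────────────────────┨                
     ┃    1■■■■■                  ┃                
     ┃   12■■■■■                  ┃                
     ┃┏━━━━━━━━━━━━━━━━━━━━━┓     ┃                
     ┃┃ HexEditor           ┃     ┃                
     ┃┠─────────────────────┨     ┃                
     ┃┃00000000  53 8e 6c 80┃     ┃                
     ┃┃00000010  2a 45 c0 fb┃     ┃                
     ┃┃00000020  81 81 e8 1a┃     ┃                
 ┏━━━┃┃00000030  ad 1c 87 f5┃     ┃                
 ┃ Ci┃┃00000040  f5 15 4a 1b┃     ┃                
 ┠───┗┃                     ┃━━━━━┛                
 ┃   0┃                     ┃ ┃                    
 ┃0  [┃                     ┃ ┃                    
 ┃    ┃                     ┃ ┃                    
 ┃1   ┃                     ┃ ┃                    
 ┃    ┃                     ┃ ┃                    
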